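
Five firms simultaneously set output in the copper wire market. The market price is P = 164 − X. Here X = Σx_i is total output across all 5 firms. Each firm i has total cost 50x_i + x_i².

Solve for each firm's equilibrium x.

14.25

A representative firm's profit is π_i = x_i(164 − X) − 50x_i − x_i², with X = x_i + Σ_{j≠i} x_j.
First-order condition: 114 − 4x_i − Σ_{j≠i} x_j = 0.
With identical firms, set every x_j = x: then 114 − 4x − 4x = 0, i.e. x = 114/8 = 14.25.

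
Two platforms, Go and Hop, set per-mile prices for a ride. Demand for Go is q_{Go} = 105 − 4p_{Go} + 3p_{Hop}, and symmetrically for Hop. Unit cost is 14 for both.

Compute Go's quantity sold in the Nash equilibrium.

Go's profit: π = (p_{Go} − 14)(105 − 4p_{Go} + 3p_{Hop}).
∂π/∂p_{Go} = 161 − 8p_{Go} + 3p_{Hop} = 0 ⇒ p_{Go} = 20.125 + 0.375p_{Hop}.
Setting p_{Go} = p_{Hop} in the reaction function: p_{Go} = 20.125 + 0.375p_{Go}, so p_{Go} = 20.125 / 0.625 = 32.2.
q_{Go} = 105 − 4·32.2 + 3·32.2 = 72.8.

72.8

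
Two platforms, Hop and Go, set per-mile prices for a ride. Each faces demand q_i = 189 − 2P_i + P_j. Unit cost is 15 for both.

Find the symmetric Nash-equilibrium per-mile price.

73

Hop's profit: π = (P_{Hop} − 15)(189 − 2P_{Hop} + P_{Go}).
∂π/∂P_{Hop} = 219 − 4P_{Hop} + P_{Go} = 0 ⇒ P_{Hop} = 54.75 + 0.25P_{Go}.
The game is symmetric, so in equilibrium P_{Go} = P_{Hop}: the reaction function gives 0.75P_{Hop} = 54.75, hence P_{Hop} = 73.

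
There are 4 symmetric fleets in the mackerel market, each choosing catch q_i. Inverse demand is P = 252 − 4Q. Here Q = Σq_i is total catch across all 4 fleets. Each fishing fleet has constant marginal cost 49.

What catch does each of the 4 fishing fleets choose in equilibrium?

10.15

A representative fishing fleet's profit is π_i = q_i(252 − 4Q) − 49q_i, with Q = q_i + Σ_{j≠i} q_j.
First-order condition: 203 − 8q_i − 4Σ_{j≠i} q_j = 0.
In a symmetric equilibrium every fishing fleet chooses the same q, so Σ_{j≠i} q_j = 3q. The condition becomes 203 − 20q = 0, giving q = 203/20 = 10.15.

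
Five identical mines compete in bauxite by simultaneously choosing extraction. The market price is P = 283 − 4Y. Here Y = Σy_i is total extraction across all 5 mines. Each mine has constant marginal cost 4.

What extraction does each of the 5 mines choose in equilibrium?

A representative mine's profit is π_i = y_i(283 − 4Y) − 4y_i, with Y = y_i + Σ_{j≠i} y_j.
First-order condition: 279 − 8y_i − 4Σ_{j≠i} y_j = 0.
In a symmetric equilibrium every mine chooses the same y, so Σ_{j≠i} y_j = 4y. The condition becomes 279 − 24y = 0, giving y = 279/24 = 11.625.

11.625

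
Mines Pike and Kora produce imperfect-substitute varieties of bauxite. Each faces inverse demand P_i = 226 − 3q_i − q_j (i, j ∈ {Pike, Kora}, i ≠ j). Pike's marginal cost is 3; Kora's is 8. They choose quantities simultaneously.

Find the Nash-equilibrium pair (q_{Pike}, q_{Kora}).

Mine Pike's profit: π = q_{Pike}(226 − 3q_{Pike} − q_{Kora}) − 3q_{Pike}.
∂π/∂q_{Pike} = 223 − 6q_{Pike} − q_{Kora} = 0 ⇒ q_{Pike} = 223/6 − (1/6)q_{Kora}.
Similarly q_{Kora} = 109/3 − (1/6)q_{Pike}.
Solving the two reaction functions simultaneously: (1 − (−1/6)(−1/6))q_{Pike} = 223/6 − (1/6)·(109/3), so (35/36)q_{Pike} = 280/9 and q_{Pike} = 32.
Then q_{Kora} = 109/3 − (1/6)·32 = 31.

32, 31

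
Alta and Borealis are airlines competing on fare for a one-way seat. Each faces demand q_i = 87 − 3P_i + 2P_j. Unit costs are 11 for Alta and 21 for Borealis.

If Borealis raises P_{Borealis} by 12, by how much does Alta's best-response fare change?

Alta's profit: π = (P_{Alta} − 11)(87 − 3P_{Alta} + 2P_{Borealis}).
∂π/∂P_{Alta} = 120 − 6P_{Alta} + 2P_{Borealis} = 0 ⇒ P_{Alta} = 20 + (1/3)P_{Borealis}.
The reaction-function slope is 1/3, so a 12-unit rise in P_{Borealis} moves P_{Alta} by 1/3 × 12 = 4. Alta's best response rises — the actions are strategic complements.

4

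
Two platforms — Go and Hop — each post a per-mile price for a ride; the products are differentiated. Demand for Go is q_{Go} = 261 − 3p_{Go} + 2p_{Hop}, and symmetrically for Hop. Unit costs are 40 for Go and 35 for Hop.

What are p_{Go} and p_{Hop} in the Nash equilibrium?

Go's profit: π = (p_{Go} − 40)(261 − 3p_{Go} + 2p_{Hop}).
∂π/∂p_{Go} = 381 − 6p_{Go} + 2p_{Hop} = 0 ⇒ p_{Go} = 63.5 + (1/3)p_{Hop}.
Similarly p_{Hop} = 61 + (1/3)p_{Go}.
Plugging p_{Hop} into Go's best response: p_{Go} = 63.5 + (1/3)(61 + (1/3)p_{Go}) ⇒ (8/9)p_{Go} = 503/6, so p_{Go} = 94.3125.
Then p_{Hop} = 61 + (1/3)·94.3125 = 92.4375.

94.3125, 92.4375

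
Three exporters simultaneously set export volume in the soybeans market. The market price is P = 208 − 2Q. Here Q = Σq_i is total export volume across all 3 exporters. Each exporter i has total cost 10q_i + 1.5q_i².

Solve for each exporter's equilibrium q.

18

A representative exporter's profit is π_i = q_i(208 − 2Q) − 10q_i − 1.5q_i², with Q = q_i + Σ_{j≠i} q_j.
First-order condition: 198 − 7q_i − 2Σ_{j≠i} q_j = 0.
Imposing symmetry (q_j = q for all j) turns Σ_{j≠i} q_j into 2q, so 198 = 11q and q = 18.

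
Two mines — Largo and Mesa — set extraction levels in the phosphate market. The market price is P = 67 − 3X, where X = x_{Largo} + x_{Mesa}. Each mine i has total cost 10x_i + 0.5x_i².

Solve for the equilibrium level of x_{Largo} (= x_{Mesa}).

Mine Largo's profit: π = x_{Largo}(67 − 3(x_{Largo} + x_{Mesa})) − 10x_{Largo} − 0.5x_{Largo}².
∂π/∂x_{Largo} = 57 − 7x_{Largo} − 3x_{Mesa} = 0, so x_{Largo} = 57/7 − (3/7)x_{Mesa}.
The game is symmetric, so in equilibrium x_{Mesa} = x_{Largo}: the reaction function gives (10/7)x_{Largo} = 57/7, hence x_{Largo} = 5.7.

5.7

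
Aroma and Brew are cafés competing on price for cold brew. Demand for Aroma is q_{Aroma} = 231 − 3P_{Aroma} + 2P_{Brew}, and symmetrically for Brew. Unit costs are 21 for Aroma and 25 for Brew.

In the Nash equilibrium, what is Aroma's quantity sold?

159.75

Aroma's profit: π = (P_{Aroma} − 21)(231 − 3P_{Aroma} + 2P_{Brew}).
∂π/∂P_{Aroma} = 294 − 6P_{Aroma} + 2P_{Brew} = 0 ⇒ P_{Aroma} = 49 + (1/3)P_{Brew}.
Similarly P_{Brew} = 51 + (1/3)P_{Aroma}.
Substituting the second reaction function into the first: P_{Aroma} = 49 + (1/3)(51 + (1/3)P_{Aroma}), which gives (8/9)P_{Aroma} = 66 ⇒ P_{Aroma} = 74.25.
Then P_{Brew} = 51 + (1/3)·74.25 = 75.75.
q_{Aroma} = 231 − 3·74.25 + 2·75.75 = 159.75.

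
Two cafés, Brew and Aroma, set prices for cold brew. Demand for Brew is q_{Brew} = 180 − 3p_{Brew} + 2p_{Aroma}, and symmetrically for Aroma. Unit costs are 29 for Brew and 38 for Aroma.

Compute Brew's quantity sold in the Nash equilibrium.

118.3125

Brew's profit: π = (p_{Brew} − 29)(180 − 3p_{Brew} + 2p_{Aroma}).
∂π/∂p_{Brew} = 267 − 6p_{Brew} + 2p_{Aroma} = 0 ⇒ p_{Brew} = 44.5 + (1/3)p_{Aroma}.
Similarly p_{Aroma} = 49 + (1/3)p_{Brew}.
Solving the two reaction functions simultaneously: (1 − (1/3)(1/3))p_{Brew} = 44.5 + (1/3)·49, so (8/9)p_{Brew} = 365/6 and p_{Brew} = 68.4375.
Then p_{Aroma} = 49 + (1/3)·68.4375 = 71.8125.
q_{Brew} = 180 − 3·68.4375 + 2·71.8125 = 118.3125.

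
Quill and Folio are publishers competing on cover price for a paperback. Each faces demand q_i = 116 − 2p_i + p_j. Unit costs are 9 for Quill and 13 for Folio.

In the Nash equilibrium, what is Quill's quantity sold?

72.4

Quill's profit: π = (p_{Quill} − 9)(116 − 2p_{Quill} + p_{Folio}).
∂π/∂p_{Quill} = 134 − 4p_{Quill} + p_{Folio} = 0 ⇒ p_{Quill} = 33.5 + 0.25p_{Folio}.
Similarly p_{Folio} = 35.5 + 0.25p_{Quill}.
Solving the two reaction functions simultaneously: (1 − (0.25)(0.25))p_{Quill} = 33.5 + 0.25·35.5, so 0.9375p_{Quill} = 42.375 and p_{Quill} = 45.2.
Then p_{Folio} = 35.5 + 0.25·45.2 = 46.8.
q_{Quill} = 116 − 2·45.2 + 46.8 = 72.4.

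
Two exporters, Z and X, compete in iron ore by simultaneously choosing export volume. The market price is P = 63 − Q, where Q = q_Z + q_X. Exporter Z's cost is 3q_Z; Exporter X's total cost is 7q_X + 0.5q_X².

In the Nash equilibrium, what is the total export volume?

Exporter Z's profit: π = q_Z(63 − (q_Z + q_X)) − 3q_Z.
∂π/∂q_Z = 60 − 2q_Z − q_X = 0, so q_Z = 30 − 0.5q_X.
For X: ∂π/∂q_X = 56 − 3q_X − q_Z = 0 ⇒ q_X = 56/3 − (1/3)q_Z.
Plugging q_X into Z's best response: q_Z = 30 − 0.5(56/3 − (1/3)q_Z) ⇒ (5/6)q_Z = 62/3, so q_Z = 24.8.
Then q_X = 56/3 − (1/3)·24.8 = 10.4.
Total export volume: 24.8 + 10.4 = 35.2.

35.2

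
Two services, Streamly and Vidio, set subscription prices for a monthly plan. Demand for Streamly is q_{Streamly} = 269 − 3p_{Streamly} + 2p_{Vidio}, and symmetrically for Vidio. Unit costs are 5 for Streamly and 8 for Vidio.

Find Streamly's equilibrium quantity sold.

Streamly's profit: π = (p_{Streamly} − 5)(269 − 3p_{Streamly} + 2p_{Vidio}).
∂π/∂p_{Streamly} = 284 − 6p_{Streamly} + 2p_{Vidio} = 0 ⇒ p_{Streamly} = 142/3 + (1/3)p_{Vidio}.
Similarly p_{Vidio} = 293/6 + (1/3)p_{Streamly}.
Substituting the second reaction function into the first: p_{Streamly} = 142/3 + (1/3)(293/6 + (1/3)p_{Streamly}), which gives (8/9)p_{Streamly} = 1145/18 ⇒ p_{Streamly} = 71.5625.
Then p_{Vidio} = 293/6 + (1/3)·71.5625 = 72.6875.
q_{Streamly} = 269 − 3·71.5625 + 2·72.6875 = 199.6875.

199.6875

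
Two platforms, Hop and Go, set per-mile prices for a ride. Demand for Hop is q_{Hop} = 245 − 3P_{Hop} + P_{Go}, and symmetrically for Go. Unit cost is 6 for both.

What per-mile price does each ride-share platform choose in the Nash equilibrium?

Hop's profit: π = (P_{Hop} − 6)(245 − 3P_{Hop} + P_{Go}).
∂π/∂P_{Hop} = 263 − 6P_{Hop} + P_{Go} = 0 ⇒ P_{Hop} = 263/6 + (1/6)P_{Go}.
The game is symmetric, so in equilibrium P_{Go} = P_{Hop}: the reaction function gives (5/6)P_{Hop} = 263/6, hence P_{Hop} = 52.6.

52.6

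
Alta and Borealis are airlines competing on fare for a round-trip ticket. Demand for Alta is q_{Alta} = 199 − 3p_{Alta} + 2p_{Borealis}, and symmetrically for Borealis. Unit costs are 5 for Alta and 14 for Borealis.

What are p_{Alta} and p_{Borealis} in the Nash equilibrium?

Alta's profit: π = (p_{Alta} − 5)(199 − 3p_{Alta} + 2p_{Borealis}).
∂π/∂p_{Alta} = 214 − 6p_{Alta} + 2p_{Borealis} = 0 ⇒ p_{Alta} = 107/3 + (1/3)p_{Borealis}.
Similarly p_{Borealis} = 241/6 + (1/3)p_{Alta}.
Solving the two reaction functions simultaneously: (1 − (1/3)(1/3))p_{Alta} = 107/3 + (1/3)·(241/6), so (8/9)p_{Alta} = 883/18 and p_{Alta} = 55.1875.
Then p_{Borealis} = 241/6 + (1/3)·55.1875 = 58.5625.

55.1875, 58.5625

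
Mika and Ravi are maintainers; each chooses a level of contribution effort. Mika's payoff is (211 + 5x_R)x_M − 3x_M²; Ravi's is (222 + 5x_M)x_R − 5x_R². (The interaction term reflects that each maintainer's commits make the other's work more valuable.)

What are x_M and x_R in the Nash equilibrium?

Expanding Mika's payoff: 211x_M + 5x_Rx_M − 3x_M².
∂π/∂x_M = 211 + 5x_R − 6x_M = 0, so x_M = 211/6 + (5/6)x_R.
Likewise for Ravi: x_R = 22.2 + 0.5x_M.
Substituting the second reaction function into the first: x_M = 211/6 + (5/6)(22.2 + 0.5x_M), which gives (7/12)x_M = 161/3 ⇒ x_M = 92.
Then x_R = 22.2 + 0.5·92 = 68.2.

92, 68.2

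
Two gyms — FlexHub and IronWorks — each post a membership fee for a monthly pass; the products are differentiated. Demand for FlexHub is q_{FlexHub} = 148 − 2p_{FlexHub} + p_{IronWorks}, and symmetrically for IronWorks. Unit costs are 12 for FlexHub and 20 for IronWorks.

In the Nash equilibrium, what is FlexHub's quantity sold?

FlexHub's profit: π = (p_{FlexHub} − 12)(148 − 2p_{FlexHub} + p_{IronWorks}).
∂π/∂p_{FlexHub} = 172 − 4p_{FlexHub} + p_{IronWorks} = 0 ⇒ p_{FlexHub} = 43 + 0.25p_{IronWorks}.
Similarly p_{IronWorks} = 47 + 0.25p_{FlexHub}.
Plugging p_{IronWorks} into FlexHub's best response: p_{FlexHub} = 43 + 0.25(47 + 0.25p_{FlexHub}) ⇒ 0.9375p_{FlexHub} = 54.75, so p_{FlexHub} = 58.4.
Then p_{IronWorks} = 47 + 0.25·58.4 = 61.6.
q_{FlexHub} = 148 − 2·58.4 + 61.6 = 92.8.

92.8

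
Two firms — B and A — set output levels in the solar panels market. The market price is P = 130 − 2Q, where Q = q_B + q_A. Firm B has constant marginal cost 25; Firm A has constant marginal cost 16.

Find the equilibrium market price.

57

Firm B's profit: π = q_B(130 − 2(q_B + q_A)) − 25q_B.
∂π/∂q_B = 105 − 4q_B − 2q_A = 0, so q_B = 26.25 − 0.5q_A.
By the same steps for A: q_A = 28.5 − 0.5q_B.
Substituting the second reaction function into the first: q_B = 26.25 − 0.5(28.5 − 0.5q_B), which gives 0.75q_B = 12 ⇒ q_B = 16.
Then q_A = 28.5 − 0.5·16 = 20.5.
Equilibrium price: P = 130 − 2·36.5 = 57.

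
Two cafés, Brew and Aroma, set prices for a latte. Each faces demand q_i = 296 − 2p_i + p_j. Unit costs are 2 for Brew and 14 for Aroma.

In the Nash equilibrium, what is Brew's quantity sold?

Brew's profit: π = (p_{Brew} − 2)(296 − 2p_{Brew} + p_{Aroma}).
∂π/∂p_{Brew} = 300 − 4p_{Brew} + p_{Aroma} = 0 ⇒ p_{Brew} = 75 + 0.25p_{Aroma}.
Similarly p_{Aroma} = 81 + 0.25p_{Brew}.
Substituting the second reaction function into the first: p_{Brew} = 75 + 0.25(81 + 0.25p_{Brew}), which gives 0.9375p_{Brew} = 95.25 ⇒ p_{Brew} = 101.6.
Then p_{Aroma} = 81 + 0.25·101.6 = 106.4.
q_{Brew} = 296 − 2·101.6 + 106.4 = 199.2.

199.2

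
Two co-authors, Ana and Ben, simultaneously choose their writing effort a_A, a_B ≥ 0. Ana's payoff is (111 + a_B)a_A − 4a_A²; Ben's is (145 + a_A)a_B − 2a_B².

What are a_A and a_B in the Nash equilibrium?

19, 41

Expanding Ana's payoff: 111a_A + a_Ba_A − 4a_A².
∂π/∂a_A = 111 + a_B − 8a_A = 0, so a_A = 13.875 + 0.125a_B.
Likewise for Ben: a_B = 36.25 + 0.25a_A.
Plugging a_B into Ana's best response: a_A = 13.875 + 0.125(36.25 + 0.25a_A) ⇒ (31/32)a_A = 589/32, so a_A = 19.
Then a_B = 36.25 + 0.25·19 = 41.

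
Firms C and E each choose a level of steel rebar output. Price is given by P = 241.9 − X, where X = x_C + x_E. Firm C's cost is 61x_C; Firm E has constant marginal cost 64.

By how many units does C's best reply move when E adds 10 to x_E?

Firm C's profit: π = x_C(241.9 − (x_C + x_E)) − 61x_C.
∂π/∂x_C = 180.9 − 2x_C − x_E = 0, so x_C = 90.45 − 0.5x_E.
The reaction-function slope is −0.5, so a 10-unit rise in x_E moves x_C by −0.5 × 10 = −5. C's best response falls — the actions are strategic substitutes.

-5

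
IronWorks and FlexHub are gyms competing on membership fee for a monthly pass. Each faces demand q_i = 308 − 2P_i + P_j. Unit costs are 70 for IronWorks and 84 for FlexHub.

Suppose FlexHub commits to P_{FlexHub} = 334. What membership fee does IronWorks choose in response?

195.5

IronWorks's profit: π = (P_{IronWorks} − 70)(308 − 2P_{IronWorks} + P_{FlexHub}).
∂π/∂P_{IronWorks} = 448 − 4P_{IronWorks} + P_{FlexHub} = 0 ⇒ P_{IronWorks} = 112 + 0.25P_{FlexHub}.
At P_{FlexHub} = 334: P_{IronWorks} = 112 + 0.25·334 = 195.5.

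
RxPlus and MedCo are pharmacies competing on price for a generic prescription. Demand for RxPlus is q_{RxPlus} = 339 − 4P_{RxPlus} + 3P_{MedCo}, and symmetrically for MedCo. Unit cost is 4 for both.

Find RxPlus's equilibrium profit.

17956

RxPlus's profit: π = (P_{RxPlus} − 4)(339 − 4P_{RxPlus} + 3P_{MedCo}).
∂π/∂P_{RxPlus} = 355 − 8P_{RxPlus} + 3P_{MedCo} = 0 ⇒ P_{RxPlus} = 44.375 + 0.375P_{MedCo}.
Setting P_{RxPlus} = P_{MedCo} in the reaction function: P_{RxPlus} = 44.375 + 0.375P_{RxPlus}, so P_{RxPlus} = 44.375 / 0.625 = 71.
q_{RxPlus} = 339 − 4·71 + 3·71 = 268.
Profit = (71 − 4)·268 = 17956.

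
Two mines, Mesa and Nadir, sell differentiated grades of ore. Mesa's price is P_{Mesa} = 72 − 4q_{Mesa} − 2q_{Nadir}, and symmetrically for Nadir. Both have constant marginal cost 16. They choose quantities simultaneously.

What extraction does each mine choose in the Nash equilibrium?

5.6

Mine Mesa's profit: π = q_{Mesa}(72 − 4q_{Mesa} − 2q_{Nadir}) − 16q_{Mesa}.
∂π/∂q_{Mesa} = 56 − 8q_{Mesa} − 2q_{Nadir} = 0 ⇒ q_{Mesa} = 7 − 0.25q_{Nadir}.
The game is symmetric, so in equilibrium q_{Nadir} = q_{Mesa}: the reaction function gives 1.25q_{Mesa} = 7, hence q_{Mesa} = 5.6.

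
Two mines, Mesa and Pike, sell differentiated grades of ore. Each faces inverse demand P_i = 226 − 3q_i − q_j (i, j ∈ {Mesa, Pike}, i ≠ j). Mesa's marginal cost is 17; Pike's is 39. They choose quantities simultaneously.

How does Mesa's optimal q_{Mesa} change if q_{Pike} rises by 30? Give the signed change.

-5

Mine Mesa's profit: π = q_{Mesa}(226 − 3q_{Mesa} − q_{Pike}) − 17q_{Mesa}.
∂π/∂q_{Mesa} = 209 − 6q_{Mesa} − q_{Pike} = 0 ⇒ q_{Mesa} = 209/6 − (1/6)q_{Pike}.
The reaction-function slope is −1/6, so a 30-unit rise in q_{Pike} moves q_{Mesa} by −1/6 × 30 = −5. Mesa's best response falls — the actions are strategic substitutes.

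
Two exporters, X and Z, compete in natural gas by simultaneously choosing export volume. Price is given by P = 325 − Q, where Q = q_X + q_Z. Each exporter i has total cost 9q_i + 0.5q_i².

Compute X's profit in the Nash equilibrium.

9361.5

Exporter X's profit: π = q_X(325 − (q_X + q_Z)) − 9q_X − 0.5q_X².
∂π/∂q_X = 316 − 3q_X − q_Z = 0, so q_X = 316/3 − (1/3)q_Z.
The game is symmetric, so in equilibrium q_Z = q_X: the reaction function gives (4/3)q_X = 316/3, hence q_X = 79.
Price P = 325 − 158 = 167.
X's profit: (167 − 9)·79 − 0.5(79)² = 9361.5.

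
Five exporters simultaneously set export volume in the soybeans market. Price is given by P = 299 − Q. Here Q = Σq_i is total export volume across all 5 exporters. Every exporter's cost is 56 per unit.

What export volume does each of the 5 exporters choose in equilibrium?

A representative exporter's profit is π_i = q_i(299 − Q) − 56q_i, with Q = q_i + Σ_{j≠i} q_j.
First-order condition: 243 − 2q_i − Σ_{j≠i} q_j = 0.
With identical exporters, set every q_j = q: then 243 − 2q − 4q = 0, i.e. q = 243/6 = 40.5.

40.5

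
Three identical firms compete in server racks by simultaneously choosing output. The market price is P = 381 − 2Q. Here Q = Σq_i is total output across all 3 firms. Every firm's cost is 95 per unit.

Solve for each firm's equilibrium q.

35.75

A representative firm's profit is π_i = q_i(381 − 2Q) − 95q_i, with Q = q_i + Σ_{j≠i} q_j.
First-order condition: 286 − 4q_i − 2Σ_{j≠i} q_j = 0.
In a symmetric equilibrium every firm chooses the same q, so Σ_{j≠i} q_j = 2q. The condition becomes 286 − 8q = 0, giving q = 286/8 = 35.75.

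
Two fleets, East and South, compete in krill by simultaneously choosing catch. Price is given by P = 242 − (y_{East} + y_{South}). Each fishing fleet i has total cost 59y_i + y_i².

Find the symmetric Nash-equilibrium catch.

36.6

Fishing fleet East's profit: π = y_{East}(242 − (y_{East} + y_{South})) − 59y_{East} − y_{East}².
∂π/∂y_{East} = 183 − 4y_{East} − y_{South} = 0, so y_{East} = 45.75 − 0.25y_{South}.
By symmetry y_{South} = y_{East}; substituting into the reaction function, 1.25y_{East} = 45.75 and y_{East} = 36.6.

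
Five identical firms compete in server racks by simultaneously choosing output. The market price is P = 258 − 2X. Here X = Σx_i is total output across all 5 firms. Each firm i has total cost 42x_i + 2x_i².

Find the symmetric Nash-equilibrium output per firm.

13.5

A representative firm's profit is π_i = x_i(258 − 2X) − 42x_i − 2x_i², with X = x_i + Σ_{j≠i} x_j.
First-order condition: 216 − 8x_i − 2Σ_{j≠i} x_j = 0.
With identical firms, set every x_j = x: then 216 − 8x − 8x = 0, i.e. x = 216/16 = 13.5.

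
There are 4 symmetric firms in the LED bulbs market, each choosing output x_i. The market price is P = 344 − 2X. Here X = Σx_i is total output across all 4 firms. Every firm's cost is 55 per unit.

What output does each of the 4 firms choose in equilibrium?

A representative firm's profit is π_i = x_i(344 − 2X) − 55x_i, with X = x_i + Σ_{j≠i} x_j.
First-order condition: 289 − 4x_i − 2Σ_{j≠i} x_j = 0.
In a symmetric equilibrium every firm chooses the same x, so Σ_{j≠i} x_j = 3x. The condition becomes 289 − 10x = 0, giving x = 289/10 = 28.9.

28.9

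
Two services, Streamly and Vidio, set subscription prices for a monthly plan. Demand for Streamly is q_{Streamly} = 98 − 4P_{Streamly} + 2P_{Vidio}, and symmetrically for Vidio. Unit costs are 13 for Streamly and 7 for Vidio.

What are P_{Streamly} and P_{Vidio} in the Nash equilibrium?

24.2, 21.8

Streamly's profit: π = (P_{Streamly} − 13)(98 − 4P_{Streamly} + 2P_{Vidio}).
∂π/∂P_{Streamly} = 150 − 8P_{Streamly} + 2P_{Vidio} = 0 ⇒ P_{Streamly} = 18.75 + 0.25P_{Vidio}.
Similarly P_{Vidio} = 15.75 + 0.25P_{Streamly}.
Plugging P_{Vidio} into Streamly's best response: P_{Streamly} = 18.75 + 0.25(15.75 + 0.25P_{Streamly}) ⇒ 0.9375P_{Streamly} = 22.6875, so P_{Streamly} = 24.2.
Then P_{Vidio} = 15.75 + 0.25·24.2 = 21.8.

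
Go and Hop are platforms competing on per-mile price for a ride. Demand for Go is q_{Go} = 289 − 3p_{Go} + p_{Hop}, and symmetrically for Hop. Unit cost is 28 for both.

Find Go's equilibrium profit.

Go's profit: π = (p_{Go} − 28)(289 − 3p_{Go} + p_{Hop}).
∂π/∂p_{Go} = 373 − 6p_{Go} + p_{Hop} = 0 ⇒ p_{Go} = 373/6 + (1/6)p_{Hop}.
Setting p_{Go} = p_{Hop} in the reaction function: p_{Go} = 373/6 + (1/6)p_{Go}, so p_{Go} = (373/6) / (5/6) = 74.6.
q_{Go} = 289 − 3·74.6 + 74.6 = 139.8.
Profit = (74.6 − 28)·139.8 = 6514.68.

6514.68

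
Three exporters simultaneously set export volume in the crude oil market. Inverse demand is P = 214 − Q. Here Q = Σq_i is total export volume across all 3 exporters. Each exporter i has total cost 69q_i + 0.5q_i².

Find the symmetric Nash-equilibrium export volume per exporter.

A representative exporter's profit is π_i = q_i(214 − Q) − 69q_i − 0.5q_i², with Q = q_i + Σ_{j≠i} q_j.
First-order condition: 145 − 3q_i − Σ_{j≠i} q_j = 0.
In a symmetric equilibrium every exporter chooses the same q, so Σ_{j≠i} q_j = 2q. The condition becomes 145 − 5q = 0, giving q = 145/5 = 29.

29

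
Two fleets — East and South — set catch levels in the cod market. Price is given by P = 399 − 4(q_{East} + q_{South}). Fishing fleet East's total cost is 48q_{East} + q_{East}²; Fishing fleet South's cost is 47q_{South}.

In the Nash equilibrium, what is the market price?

179.25

Fishing fleet East's profit: π = q_{East}(399 − 4(q_{East} + q_{South})) − 48q_{East} − q_{East}².
∂π/∂q_{East} = 351 − 10q_{East} − 4q_{South} = 0, so q_{East} = 35.1 − 0.4q_{South}.
For South: ∂π/∂q_{South} = 352 − 8q_{South} − 4q_{East} = 0 ⇒ q_{South} = 44 − 0.5q_{East}.
Solving the two reaction functions simultaneously: (1 − (−0.4)(−0.5))q_{East} = 35.1 − 0.4·44, so 0.8q_{East} = 17.5 and q_{East} = 21.875.
Then q_{South} = 44 − 0.5·21.875 = 33.0625.
Equilibrium price: P = 399 − 4·54.9375 = 179.25.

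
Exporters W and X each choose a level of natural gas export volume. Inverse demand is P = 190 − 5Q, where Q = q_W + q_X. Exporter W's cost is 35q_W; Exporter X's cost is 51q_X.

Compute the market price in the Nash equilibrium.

Exporter W's profit: π = q_W(190 − 5(q_W + q_X)) − 35q_W.
∂π/∂q_W = 155 − 10q_W − 5q_X = 0, so q_W = 15.5 − 0.5q_X.
By the same steps for X: q_X = 13.9 − 0.5q_W.
Solving the two reaction functions simultaneously: (1 − (−0.5)(−0.5))q_W = 15.5 − 0.5·13.9, so 0.75q_W = 8.55 and q_W = 11.4.
Then q_X = 13.9 − 0.5·11.4 = 8.2.
Equilibrium price: P = 190 − 5·19.6 = 92.

92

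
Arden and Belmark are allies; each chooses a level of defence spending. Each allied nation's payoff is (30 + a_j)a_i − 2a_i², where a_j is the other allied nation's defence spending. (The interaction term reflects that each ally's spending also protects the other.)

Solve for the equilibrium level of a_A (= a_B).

10

Arden's payoff is (30 + a_B)a_A − 2a_A².
∂π/∂a_A = 30 + a_B − 4a_A = 0, so a_A = 7.5 + 0.25a_B.
The game is symmetric, so in equilibrium a_B = a_A: the reaction function gives 0.75a_A = 7.5, hence a_A = 10.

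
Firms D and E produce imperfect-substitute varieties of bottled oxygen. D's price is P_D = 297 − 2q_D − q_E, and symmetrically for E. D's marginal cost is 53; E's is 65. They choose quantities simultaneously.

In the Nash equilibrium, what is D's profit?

Firm D's profit: π = q_D(297 − 2q_D − q_E) − 53q_D.
∂π/∂q_D = 244 − 4q_D − q_E = 0 ⇒ q_D = 61 − 0.25q_E.
Similarly q_E = 58 − 0.25q_D.
Plugging q_E into D's best response: q_D = 61 − 0.25(58 − 0.25q_D) ⇒ 0.9375q_D = 46.5, so q_D = 49.6.
Then q_E = 58 − 0.25·49.6 = 45.6.
P_D = 297 − 2·49.6 − 45.6 = 152.2.
Profit = (152.2 − 53)·49.6 = 4920.32.

4920.32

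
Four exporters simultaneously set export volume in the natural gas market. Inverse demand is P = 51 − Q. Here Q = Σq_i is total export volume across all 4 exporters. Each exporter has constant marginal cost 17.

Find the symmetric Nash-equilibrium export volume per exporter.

6.8

A representative exporter's profit is π_i = q_i(51 − Q) − 17q_i, with Q = q_i + Σ_{j≠i} q_j.
First-order condition: 34 − 2q_i − Σ_{j≠i} q_j = 0.
With identical exporters, set every q_j = q: then 34 − 2q − 3q = 0, i.e. q = 34/5 = 6.8.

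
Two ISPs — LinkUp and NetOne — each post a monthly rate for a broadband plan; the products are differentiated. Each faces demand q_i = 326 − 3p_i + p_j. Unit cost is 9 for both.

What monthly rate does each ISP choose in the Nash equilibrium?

LinkUp's profit: π = (p_{LinkUp} − 9)(326 − 3p_{LinkUp} + p_{NetOne}).
∂π/∂p_{LinkUp} = 353 − 6p_{LinkUp} + p_{NetOne} = 0 ⇒ p_{LinkUp} = 353/6 + (1/6)p_{NetOne}.
The game is symmetric, so in equilibrium p_{NetOne} = p_{LinkUp}: the reaction function gives (5/6)p_{LinkUp} = 353/6, hence p_{LinkUp} = 70.6.

70.6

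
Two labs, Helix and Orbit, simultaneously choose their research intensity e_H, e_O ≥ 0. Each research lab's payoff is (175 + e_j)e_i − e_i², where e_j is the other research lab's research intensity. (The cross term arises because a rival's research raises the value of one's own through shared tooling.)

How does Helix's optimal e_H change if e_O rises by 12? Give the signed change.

6

Helix's payoff is (175 + e_O)e_H − e_H².
∂π/∂e_H = 175 + e_O − 2e_H = 0, so e_H = 87.5 + 0.5e_O.
The reaction-function slope is 0.5, so a 12-unit rise in e_O moves e_H by 0.5 × 12 = 6. Helix's best response rises — the actions are strategic complements.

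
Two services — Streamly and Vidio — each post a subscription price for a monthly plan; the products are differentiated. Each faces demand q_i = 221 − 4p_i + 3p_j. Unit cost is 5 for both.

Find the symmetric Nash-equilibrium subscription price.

48.2

Streamly's profit: π = (p_{Streamly} − 5)(221 − 4p_{Streamly} + 3p_{Vidio}).
∂π/∂p_{Streamly} = 241 − 8p_{Streamly} + 3p_{Vidio} = 0 ⇒ p_{Streamly} = 30.125 + 0.375p_{Vidio}.
By symmetry p_{Vidio} = p_{Streamly}; substituting into the reaction function, 0.625p_{Streamly} = 30.125 and p_{Streamly} = 48.2.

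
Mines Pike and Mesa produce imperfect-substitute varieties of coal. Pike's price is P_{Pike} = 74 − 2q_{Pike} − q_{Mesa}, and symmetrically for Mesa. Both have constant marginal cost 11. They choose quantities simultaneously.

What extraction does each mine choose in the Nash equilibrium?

12.6

Mine Pike's profit: π = q_{Pike}(74 − 2q_{Pike} − q_{Mesa}) − 11q_{Pike}.
∂π/∂q_{Pike} = 63 − 4q_{Pike} − q_{Mesa} = 0 ⇒ q_{Pike} = 15.75 − 0.25q_{Mesa}.
The game is symmetric, so in equilibrium q_{Mesa} = q_{Pike}: the reaction function gives 1.25q_{Pike} = 15.75, hence q_{Pike} = 12.6.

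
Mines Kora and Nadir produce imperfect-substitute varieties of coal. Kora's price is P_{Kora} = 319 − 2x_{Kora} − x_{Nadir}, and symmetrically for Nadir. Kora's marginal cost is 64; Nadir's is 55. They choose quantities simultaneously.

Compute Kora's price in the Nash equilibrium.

164.8

Mine Kora's profit: π = x_{Kora}(319 − 2x_{Kora} − x_{Nadir}) − 64x_{Kora}.
∂π/∂x_{Kora} = 255 − 4x_{Kora} − x_{Nadir} = 0 ⇒ x_{Kora} = 63.75 − 0.25x_{Nadir}.
Similarly x_{Nadir} = 66 − 0.25x_{Kora}.
Solving the two reaction functions simultaneously: (1 − (−0.25)(−0.25))x_{Kora} = 63.75 − 0.25·66, so 0.9375x_{Kora} = 47.25 and x_{Kora} = 50.4.
Then x_{Nadir} = 66 − 0.25·50.4 = 53.4.
P_{Kora} = 319 − 2·50.4 − 53.4 = 164.8.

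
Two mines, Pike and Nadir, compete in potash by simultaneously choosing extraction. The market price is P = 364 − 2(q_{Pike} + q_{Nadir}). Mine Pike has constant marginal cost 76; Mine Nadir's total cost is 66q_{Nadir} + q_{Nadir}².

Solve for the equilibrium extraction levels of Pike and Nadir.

Mine Pike's profit: π = q_{Pike}(364 − 2(q_{Pike} + q_{Nadir})) − 76q_{Pike}.
∂π/∂q_{Pike} = 288 − 4q_{Pike} − 2q_{Nadir} = 0, so q_{Pike} = 72 − 0.5q_{Nadir}.
For Nadir: ∂π/∂q_{Nadir} = 298 − 6q_{Nadir} − 2q_{Pike} = 0 ⇒ q_{Nadir} = 149/3 − (1/3)q_{Pike}.
Substituting the second reaction function into the first: q_{Pike} = 72 − 0.5(149/3 − (1/3)q_{Pike}), which gives (5/6)q_{Pike} = 283/6 ⇒ q_{Pike} = 56.6.
Then q_{Nadir} = 149/3 − (1/3)·56.6 = 30.8.

56.6, 30.8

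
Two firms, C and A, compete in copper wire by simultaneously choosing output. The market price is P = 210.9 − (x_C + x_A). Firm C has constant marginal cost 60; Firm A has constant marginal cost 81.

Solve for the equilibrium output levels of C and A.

Firm C's profit: π = x_C(210.9 − (x_C + x_A)) − 60x_C.
∂π/∂x_C = 150.9 − 2x_C − x_A = 0, so x_C = 75.45 − 0.5x_A.
By the same steps for A: x_A = 64.95 − 0.5x_C.
Solving the two reaction functions simultaneously: (1 − (−0.5)(−0.5))x_C = 75.45 − 0.5·64.95, so 0.75x_C = 42.975 and x_C = 57.3.
Then x_A = 64.95 − 0.5·57.3 = 36.3.

57.3, 36.3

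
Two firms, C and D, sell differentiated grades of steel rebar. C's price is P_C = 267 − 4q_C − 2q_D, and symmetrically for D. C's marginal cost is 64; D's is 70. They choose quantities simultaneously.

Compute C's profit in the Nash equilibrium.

Firm C's profit: π = q_C(267 − 4q_C − 2q_D) − 64q_C.
∂π/∂q_C = 203 − 8q_C − 2q_D = 0 ⇒ q_C = 25.375 − 0.25q_D.
Similarly q_D = 24.625 − 0.25q_C.
Plugging q_D into C's best response: q_C = 25.375 − 0.25(24.625 − 0.25q_C) ⇒ 0.9375q_C = 615/32, so q_C = 20.5.
Then q_D = 24.625 − 0.25·20.5 = 19.5.
P_C = 267 − 4·20.5 − 2·19.5 = 146.
Profit = (146 − 64)·20.5 = 1681.

1681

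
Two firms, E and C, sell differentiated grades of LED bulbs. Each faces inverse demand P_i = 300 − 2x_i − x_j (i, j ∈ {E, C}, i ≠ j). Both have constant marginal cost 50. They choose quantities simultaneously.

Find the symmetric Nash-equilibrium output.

Firm E's profit: π = x_E(300 − 2x_E − x_C) − 50x_E.
∂π/∂x_E = 250 − 4x_E − x_C = 0 ⇒ x_E = 62.5 − 0.25x_C.
By symmetry x_C = x_E; substituting into the reaction function, 1.25x_E = 62.5 and x_E = 50.

50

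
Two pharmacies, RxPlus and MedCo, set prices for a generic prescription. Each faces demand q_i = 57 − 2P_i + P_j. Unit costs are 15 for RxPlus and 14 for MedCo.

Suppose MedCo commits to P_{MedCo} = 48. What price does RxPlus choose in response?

33.75

RxPlus's profit: π = (P_{RxPlus} − 15)(57 − 2P_{RxPlus} + P_{MedCo}).
∂π/∂P_{RxPlus} = 87 − 4P_{RxPlus} + P_{MedCo} = 0 ⇒ P_{RxPlus} = 21.75 + 0.25P_{MedCo}.
At P_{MedCo} = 48: P_{RxPlus} = 21.75 + 0.25·48 = 33.75.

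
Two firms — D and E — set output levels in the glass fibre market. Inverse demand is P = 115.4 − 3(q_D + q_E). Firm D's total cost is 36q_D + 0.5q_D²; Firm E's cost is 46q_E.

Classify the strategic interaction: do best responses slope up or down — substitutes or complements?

strategic substitutes

Firm D's profit: π = q_D(115.4 − 3(q_D + q_E)) − 36q_D − 0.5q_D².
∂π/∂q_D = 79.4 − 7q_D − 3q_E = 0, so q_D = 397/35 − (3/7)q_E.
The best-response slope dq_D/dq_E = −3/7 < 0: the reaction function is downward-sloping, so the choices are strategic substitutes.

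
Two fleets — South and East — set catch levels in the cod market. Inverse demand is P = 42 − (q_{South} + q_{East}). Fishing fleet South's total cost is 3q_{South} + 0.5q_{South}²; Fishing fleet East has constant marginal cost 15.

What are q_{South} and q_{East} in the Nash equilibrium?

Fishing fleet South's profit: π = q_{South}(42 − (q_{South} + q_{East})) − 3q_{South} − 0.5q_{South}².
∂π/∂q_{South} = 39 − 3q_{South} − q_{East} = 0, so q_{South} = 13 − (1/3)q_{East}.
For East: ∂π/∂q_{East} = 27 − 2q_{East} − q_{South} = 0 ⇒ q_{East} = 13.5 − 0.5q_{South}.
Plugging q_{East} into South's best response: q_{South} = 13 − (1/3)(13.5 − 0.5q_{South}) ⇒ (5/6)q_{South} = 8.5, so q_{South} = 10.2.
Then q_{East} = 13.5 − 0.5·10.2 = 8.4.

10.2, 8.4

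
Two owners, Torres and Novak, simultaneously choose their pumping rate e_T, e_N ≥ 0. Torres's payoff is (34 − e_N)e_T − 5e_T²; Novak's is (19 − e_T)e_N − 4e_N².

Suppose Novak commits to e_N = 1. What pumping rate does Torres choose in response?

3.3

Expanding Torres's payoff: 34e_T − e_Ne_T − 5e_T².
∂π/∂e_T = 34 − e_N − 10e_T = 0, so e_T = 3.4 − 0.1e_N.
At e_N = 1: e_T = 3.4 − 0.1·1 = 3.3.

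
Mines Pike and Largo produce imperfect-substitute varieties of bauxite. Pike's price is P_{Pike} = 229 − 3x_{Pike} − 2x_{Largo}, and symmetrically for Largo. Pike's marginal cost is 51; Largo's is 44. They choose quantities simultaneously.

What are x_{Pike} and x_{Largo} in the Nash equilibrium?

Mine Pike's profit: π = x_{Pike}(229 − 3x_{Pike} − 2x_{Largo}) − 51x_{Pike}.
∂π/∂x_{Pike} = 178 − 6x_{Pike} − 2x_{Largo} = 0 ⇒ x_{Pike} = 89/3 − (1/3)x_{Largo}.
Similarly x_{Largo} = 185/6 − (1/3)x_{Pike}.
Plugging x_{Largo} into Pike's best response: x_{Pike} = 89/3 − (1/3)(185/6 − (1/3)x_{Pike}) ⇒ (8/9)x_{Pike} = 349/18, so x_{Pike} = 21.8125.
Then x_{Largo} = 185/6 − (1/3)·21.8125 = 23.5625.

21.8125, 23.5625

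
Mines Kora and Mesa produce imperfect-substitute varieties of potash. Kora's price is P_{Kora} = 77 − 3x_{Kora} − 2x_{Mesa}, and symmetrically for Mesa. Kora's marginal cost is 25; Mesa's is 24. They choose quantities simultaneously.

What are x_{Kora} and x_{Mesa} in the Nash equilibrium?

6.4375, 6.6875

Mine Kora's profit: π = x_{Kora}(77 − 3x_{Kora} − 2x_{Mesa}) − 25x_{Kora}.
∂π/∂x_{Kora} = 52 − 6x_{Kora} − 2x_{Mesa} = 0 ⇒ x_{Kora} = 26/3 − (1/3)x_{Mesa}.
Similarly x_{Mesa} = 53/6 − (1/3)x_{Kora}.
Solving the two reaction functions simultaneously: (1 − (−1/3)(−1/3))x_{Kora} = 26/3 − (1/3)·(53/6), so (8/9)x_{Kora} = 103/18 and x_{Kora} = 6.4375.
Then x_{Mesa} = 53/6 − (1/3)·6.4375 = 6.6875.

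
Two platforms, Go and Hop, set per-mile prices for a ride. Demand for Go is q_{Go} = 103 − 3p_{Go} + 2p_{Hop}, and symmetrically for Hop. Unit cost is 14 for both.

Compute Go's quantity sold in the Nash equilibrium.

66.75

Go's profit: π = (p_{Go} − 14)(103 − 3p_{Go} + 2p_{Hop}).
∂π/∂p_{Go} = 145 − 6p_{Go} + 2p_{Hop} = 0 ⇒ p_{Go} = 145/6 + (1/3)p_{Hop}.
By symmetry p_{Hop} = p_{Go}; substituting into the reaction function, (2/3)p_{Go} = 145/6 and p_{Go} = 36.25.
q_{Go} = 103 − 3·36.25 + 2·36.25 = 66.75.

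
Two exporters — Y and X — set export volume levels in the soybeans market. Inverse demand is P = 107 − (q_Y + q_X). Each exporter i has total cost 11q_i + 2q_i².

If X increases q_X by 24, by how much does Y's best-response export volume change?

-4

Exporter Y's profit: π = q_Y(107 − (q_Y + q_X)) − 11q_Y − 2q_Y².
∂π/∂q_Y = 96 − 6q_Y − q_X = 0, so q_Y = 16 − (1/6)q_X.
The reaction-function slope is −1/6, so a 24-unit rise in q_X moves q_Y by −1/6 × 24 = −4. Y's best response falls — the actions are strategic substitutes.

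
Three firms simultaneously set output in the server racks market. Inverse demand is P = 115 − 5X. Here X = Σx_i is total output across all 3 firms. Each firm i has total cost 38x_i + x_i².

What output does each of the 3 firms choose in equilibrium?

3.5

A representative firm's profit is π_i = x_i(115 − 5X) − 38x_i − x_i², with X = x_i + Σ_{j≠i} x_j.
First-order condition: 77 − 12x_i − 5Σ_{j≠i} x_j = 0.
Imposing symmetry (x_j = x for all j) turns Σ_{j≠i} x_j into 2x, so 77 = 22x and x = 3.5.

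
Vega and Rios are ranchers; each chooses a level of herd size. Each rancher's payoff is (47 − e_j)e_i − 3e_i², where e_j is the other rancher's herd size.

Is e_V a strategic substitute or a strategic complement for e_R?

strategic substitutes

Vega's payoff is (47 − e_R)e_V − 3e_V².
∂π/∂e_V = 47 − e_R − 6e_V = 0, so e_V = 47/6 − (1/6)e_R.
The best-response slope de_V/de_R = −1/6 < 0: the reaction function is downward-sloping, so the choices are strategic substitutes.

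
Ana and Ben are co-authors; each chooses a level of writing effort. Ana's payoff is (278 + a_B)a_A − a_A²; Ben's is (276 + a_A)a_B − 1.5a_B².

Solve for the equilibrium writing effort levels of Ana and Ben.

222, 166

Expanding Ana's payoff: 278a_A + a_Ba_A − a_A².
∂π/∂a_A = 278 + a_B − 2a_A = 0, so a_A = 139 + 0.5a_B.
Likewise for Ben: a_B = 92 + (1/3)a_A.
Solving the two reaction functions simultaneously: (1 − (0.5)(1/3))a_A = 139 + 0.5·92, so (5/6)a_A = 185 and a_A = 222.
Then a_B = 92 + (1/3)·222 = 166.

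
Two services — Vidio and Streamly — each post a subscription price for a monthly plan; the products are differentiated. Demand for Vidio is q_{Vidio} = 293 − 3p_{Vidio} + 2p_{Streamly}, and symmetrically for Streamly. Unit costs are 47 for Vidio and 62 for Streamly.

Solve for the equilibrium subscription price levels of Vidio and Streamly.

111.3125, 116.9375

Vidio's profit: π = (p_{Vidio} − 47)(293 − 3p_{Vidio} + 2p_{Streamly}).
∂π/∂p_{Vidio} = 434 − 6p_{Vidio} + 2p_{Streamly} = 0 ⇒ p_{Vidio} = 217/3 + (1/3)p_{Streamly}.
Similarly p_{Streamly} = 479/6 + (1/3)p_{Vidio}.
Plugging p_{Streamly} into Vidio's best response: p_{Vidio} = 217/3 + (1/3)(479/6 + (1/3)p_{Vidio}) ⇒ (8/9)p_{Vidio} = 1781/18, so p_{Vidio} = 111.3125.
Then p_{Streamly} = 479/6 + (1/3)·111.3125 = 116.9375.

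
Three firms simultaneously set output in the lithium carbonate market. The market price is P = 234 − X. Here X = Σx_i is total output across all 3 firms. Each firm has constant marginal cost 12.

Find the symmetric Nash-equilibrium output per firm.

A representative firm's profit is π_i = x_i(234 − X) − 12x_i, with X = x_i + Σ_{j≠i} x_j.
First-order condition: 222 − 2x_i − Σ_{j≠i} x_j = 0.
In a symmetric equilibrium every firm chooses the same x, so Σ_{j≠i} x_j = 2x. The condition becomes 222 − 4x = 0, giving x = 222/4 = 55.5.

55.5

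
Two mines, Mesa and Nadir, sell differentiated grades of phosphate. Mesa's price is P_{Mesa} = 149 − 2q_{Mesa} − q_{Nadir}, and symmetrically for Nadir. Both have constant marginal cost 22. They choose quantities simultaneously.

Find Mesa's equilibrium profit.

1290.32

Mine Mesa's profit: π = q_{Mesa}(149 − 2q_{Mesa} − q_{Nadir}) − 22q_{Mesa}.
∂π/∂q_{Mesa} = 127 − 4q_{Mesa} − q_{Nadir} = 0 ⇒ q_{Mesa} = 31.75 − 0.25q_{Nadir}.
Setting q_{Mesa} = q_{Nadir} in the reaction function: q_{Mesa} = 31.75 − 0.25q_{Mesa}, so q_{Mesa} = 31.75 / 1.25 = 25.4.
P_{Mesa} = 149 − 2·25.4 − 25.4 = 72.8.
Profit = (72.8 − 22)·25.4 = 1290.32.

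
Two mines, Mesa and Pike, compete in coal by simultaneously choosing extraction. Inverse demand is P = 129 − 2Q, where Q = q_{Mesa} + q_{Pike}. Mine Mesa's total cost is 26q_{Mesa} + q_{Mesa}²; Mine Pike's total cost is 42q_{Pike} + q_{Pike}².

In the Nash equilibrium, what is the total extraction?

23.75

Mine Mesa's profit: π = q_{Mesa}(129 − 2(q_{Mesa} + q_{Pike})) − 26q_{Mesa} − q_{Mesa}².
∂π/∂q_{Mesa} = 103 − 6q_{Mesa} − 2q_{Pike} = 0, so q_{Mesa} = 103/6 − (1/3)q_{Pike}.
By the same steps for Pike: q_{Pike} = 14.5 − (1/3)q_{Mesa}.
Solving the two reaction functions simultaneously: (1 − (−1/3)(−1/3))q_{Mesa} = 103/6 − (1/3)·14.5, so (8/9)q_{Mesa} = 37/3 and q_{Mesa} = 13.875.
Then q_{Pike} = 14.5 − (1/3)·13.875 = 9.875.
Total extraction: 13.875 + 9.875 = 23.75.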